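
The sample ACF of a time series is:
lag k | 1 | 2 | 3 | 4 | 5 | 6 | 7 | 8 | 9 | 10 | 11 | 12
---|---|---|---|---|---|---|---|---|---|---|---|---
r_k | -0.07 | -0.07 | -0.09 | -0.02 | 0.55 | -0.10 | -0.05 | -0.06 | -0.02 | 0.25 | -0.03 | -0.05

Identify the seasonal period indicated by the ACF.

The largest autocorrelation is r_5 = 0.55, with a weaker echo at lag 10 (0.25); the remaining lags stay at or below -0.02.
The dominant spike at lag 5 indicates a seasonal period of 5.

5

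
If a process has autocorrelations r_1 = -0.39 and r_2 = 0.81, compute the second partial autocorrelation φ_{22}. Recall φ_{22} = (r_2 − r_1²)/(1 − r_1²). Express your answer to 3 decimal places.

φ_{22} = (r_2 − r_1²) / (1 − r_1²)
r_1² = (-0.39)² = 0.1521
Numerator = 0.81 − 0.1521 = 0.6579; denominator = 1 − 0.1521 = 0.8479
φ_{22} = 0.6579 / 0.8479 = 0.776

0.776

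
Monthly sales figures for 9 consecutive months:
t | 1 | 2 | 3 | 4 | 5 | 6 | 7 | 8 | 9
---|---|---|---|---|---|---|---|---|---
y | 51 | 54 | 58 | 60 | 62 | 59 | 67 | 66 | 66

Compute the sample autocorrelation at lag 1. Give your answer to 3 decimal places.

Mean ȳ = (51 + 54 + 58 + 60 + 62 + 59 + 67 + 66 + 66)/9 = 60.3333
Numerator Σ_{t=1}^{8}(y_t−ȳ)(y_{t+1}−ȳ) = 132.8889
Denominator Σ(y_t−ȳ)² = 246.0000
r_1 = 132.8889 / 246.0000 = 0.540

0.540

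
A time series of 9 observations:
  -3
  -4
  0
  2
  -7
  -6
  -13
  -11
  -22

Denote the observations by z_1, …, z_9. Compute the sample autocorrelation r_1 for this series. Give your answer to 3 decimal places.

Mean z̄ = (-3 − 4 + 0 + 2 − 7 − 6 − 13 − 11 − 22)/9 = -7.1111
Numerator Σ_{t=1}^{8}(z_t−z̄)(z_{t+1}−z̄) = 175.0988
Denominator Σ(z_t−z̄)² = 432.8889
r_1 = 175.0988 / 432.8889 = 0.404

0.404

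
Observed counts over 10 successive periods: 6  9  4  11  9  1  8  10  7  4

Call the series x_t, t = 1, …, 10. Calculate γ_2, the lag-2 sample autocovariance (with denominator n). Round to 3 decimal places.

Mean x̄ = (6 + 9 + 4 + 11 + 9 + 1 + 8 + 10 + 7 + 4)/10 = 6.9000
Σ_{t=1}^{8}(x_t−x̄)(x_{t+2}−x̄) = -43.9200
γ_2 = -43.9200 / 10 = -4.392

-4.392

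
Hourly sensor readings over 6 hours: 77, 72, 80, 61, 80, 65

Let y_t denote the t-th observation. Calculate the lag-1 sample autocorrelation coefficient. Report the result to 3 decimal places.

-0.730

Mean ȳ = (77 + 72 + 80 + 61 + 80 + 65)/6 = 72.5000
Deviations from mean: 4.5000, -0.5000, 7.5000, -11.5000, 7.5000, -7.5000
Numerator Σ_{t=1}^{5}(y_t−ȳ)(y_{t+1}−ȳ) = -234.7500
Denominator Σ(y_t−ȳ)² = 321.5000
r_1 = -234.7500 / 321.5000 = -0.730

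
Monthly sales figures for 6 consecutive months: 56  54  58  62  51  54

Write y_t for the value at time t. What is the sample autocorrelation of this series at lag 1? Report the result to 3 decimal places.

-0.163

Mean ȳ = (56 + 54 + 58 + 62 + 51 + 54)/6 = 55.8333
Deviations from mean: 0.1667, -1.8333, 2.1667, 6.1667, -4.8333, -1.8333
Σ(y_t−ȳ)(y_{t+1}−ȳ) = (-0.3056) + (-3.9722) + (13.3611) + (-29.8056) + (8.8611) = -11.8611
Denominator Σ(y_t−ȳ)² = 72.8333
r_1 = -11.8611 / 72.8333 = -0.163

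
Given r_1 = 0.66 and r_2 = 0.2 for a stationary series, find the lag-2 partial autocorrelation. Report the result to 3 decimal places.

φ_{22} = (r_2 − r_1²) / (1 − r_1²)
r_1² = (0.66)² = 0.4356
Numerator = 0.2 − 0.4356 = -0.2356; denominator = 1 − 0.4356 = 0.5644
φ_{22} = -0.2356 / 0.5644 = -0.417

-0.417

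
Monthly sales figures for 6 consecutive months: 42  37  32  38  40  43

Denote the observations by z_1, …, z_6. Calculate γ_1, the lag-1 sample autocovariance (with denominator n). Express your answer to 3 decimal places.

Mean z̄ = (42 + 37 + 32 + 38 + 40 + 43)/6 = 38.6667
Σ_{t=1}^{5}(z_t−z̄)(z_{t+1}−z̄) = 14.8889
γ_1 = 14.8889 / 6 = 2.481

2.481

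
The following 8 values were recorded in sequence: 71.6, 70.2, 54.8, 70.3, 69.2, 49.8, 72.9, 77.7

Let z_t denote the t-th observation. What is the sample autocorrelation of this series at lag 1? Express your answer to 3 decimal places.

-0.207

Mean z̄ = (71.6 + 70.2 + 54.8 + 70.3 + 69.2 + 49.8 + 72.9 + 77.7)/8 = 67.0625
Deviations from mean: 4.5375, 3.1375, -12.2625, 3.2375, 2.1375, -17.2625, 5.8375, 10.6375
Σ(z_t−z̄)(z_{t+1}−z̄) = (14.2364) + (-38.4736) + (-39.6998) + (6.9202) + (-36.8986) + (-100.7698) + (62.0964) = -132.5889
Denominator Σ(z_t−z̄)² = 641.0788
r_1 = -132.5889 / 641.0788 = -0.207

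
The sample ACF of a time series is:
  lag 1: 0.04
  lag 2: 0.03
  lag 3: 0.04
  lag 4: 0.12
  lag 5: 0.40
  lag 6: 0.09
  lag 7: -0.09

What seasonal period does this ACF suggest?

The largest autocorrelation is r_5 = 0.40; the remaining lags stay at or below 0.12.
The dominant spike at lag 5 indicates a seasonal period of 5.

5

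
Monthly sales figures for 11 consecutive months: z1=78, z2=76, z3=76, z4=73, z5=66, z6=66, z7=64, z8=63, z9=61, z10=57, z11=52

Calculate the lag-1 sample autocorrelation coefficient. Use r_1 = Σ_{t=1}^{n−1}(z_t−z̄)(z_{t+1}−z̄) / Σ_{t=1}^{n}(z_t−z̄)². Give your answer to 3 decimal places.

0.677

Mean z̄ = (78 + 76 + 76 + 73 + 66 + 66 + 64 + 63 + 61 + 57 + 52)/11 = 66.5455
Numerator Σ_{t=1}^{10}(z_t−z̄)(z_{t+1}−z̄) = 477.3388
Denominator Σ(z_t−z̄)² = 704.7273
r_1 = 477.3388 / 704.7273 = 0.677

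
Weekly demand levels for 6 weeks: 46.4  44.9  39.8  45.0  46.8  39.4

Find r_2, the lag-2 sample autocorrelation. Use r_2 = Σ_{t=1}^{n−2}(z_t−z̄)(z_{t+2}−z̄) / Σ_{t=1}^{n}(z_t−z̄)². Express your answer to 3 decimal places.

Mean z̄ = (46.4 + 44.9 + 39.8 + 45.0 + 46.8 + 39.4)/6 = 43.7167
Σ(z_t−z̄)(z_{t+2}−z̄) = (-10.5097) + (1.5186) + (-12.0764) + (-5.5397) = -26.6072
Denominator Σ(z_t−z̄)² = 53.7283
r_2 = -26.6072 / 53.7283 = -0.495

-0.495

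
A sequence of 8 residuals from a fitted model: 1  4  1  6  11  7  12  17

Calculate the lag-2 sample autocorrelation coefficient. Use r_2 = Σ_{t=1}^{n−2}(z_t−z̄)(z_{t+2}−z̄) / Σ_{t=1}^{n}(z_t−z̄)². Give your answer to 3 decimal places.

Mean z̄ = (1 + 4 + 1 + 6 + 11 + 7 + 12 + 17)/8 = 7.3750
Deviations from mean: -6.3750, -3.3750, -6.3750, -1.3750, 3.6250, -0.3750, 4.6250, 9.6250
Numerator Σ_{t=1}^{6}(z_t−z̄)(z_{t+2}−z̄) = 35.8438
Denominator Σ(z_t−z̄)² = 221.8750
r_2 = 35.8438 / 221.8750 = 0.162

0.162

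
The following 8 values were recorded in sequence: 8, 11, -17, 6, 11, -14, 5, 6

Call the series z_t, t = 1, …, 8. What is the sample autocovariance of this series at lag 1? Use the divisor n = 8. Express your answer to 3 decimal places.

-42.125

Mean z̄ = (8 + 11 − 17 + 6 + 11 − 14 + 5 + 6)/8 = 2.0000
Deviations: 6.0000, 9.0000, -19.0000, 4.0000, 9.0000, -16.0000, 3.0000, 4.0000
Σ_{t=1}^{7}(z_t−z̄)(z_{t+1}−z̄) = -337.0000
γ_1 = -337.0000 / 8 = -42.125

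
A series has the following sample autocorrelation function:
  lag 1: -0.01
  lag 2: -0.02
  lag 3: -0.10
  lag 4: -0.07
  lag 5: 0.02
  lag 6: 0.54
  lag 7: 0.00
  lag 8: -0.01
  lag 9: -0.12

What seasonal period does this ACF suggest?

The largest autocorrelation is r_6 = 0.54; the remaining lags stay at or below 0.02.
The dominant spike at lag 6 indicates a seasonal period of 6.

6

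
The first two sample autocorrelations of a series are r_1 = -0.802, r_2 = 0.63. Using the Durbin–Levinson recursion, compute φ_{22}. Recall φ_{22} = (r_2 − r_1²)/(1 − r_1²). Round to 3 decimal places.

-0.037

φ_{22} = (r_2 − r_1²) / (1 − r_1²)
r_1² = (-0.802)² = 0.643204
Numerator = 0.63 − 0.6432 = -0.0132; denominator = 1 − 0.6432 = 0.3568
φ_{22} = -0.0132 / 0.3568 = -0.037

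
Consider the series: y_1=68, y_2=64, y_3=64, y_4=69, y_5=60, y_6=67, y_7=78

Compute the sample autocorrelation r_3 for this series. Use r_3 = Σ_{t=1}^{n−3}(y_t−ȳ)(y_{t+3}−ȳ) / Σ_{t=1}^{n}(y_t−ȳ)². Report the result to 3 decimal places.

Mean ȳ = (68 + 64 + 64 + 69 + 60 + 67 + 78)/7 = 67.1429
Deviations from mean: 0.8571, -3.1429, -3.1429, 1.8571, -7.1429, -0.1429, 10.8571
Numerator Σ_{t=1}^{4}(y_t−ȳ)(y_{t+3}−ȳ) = 44.6531
Denominator Σ(y_t−ȳ)² = 192.8571
r_3 = 44.6531 / 192.8571 = 0.232

0.232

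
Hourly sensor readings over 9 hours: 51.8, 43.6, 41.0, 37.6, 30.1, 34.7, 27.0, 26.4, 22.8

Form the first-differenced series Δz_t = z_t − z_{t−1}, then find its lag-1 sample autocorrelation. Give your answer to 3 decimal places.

-0.636

First differences Δz: -8.2, -2.6, -3.4, -7.5, 4.6, -7.7, -0.6, -3.6
Mean of differences = -3.6250
Numerator Σ(Δz_t−Δz̄)(Δz_{t+1}−Δz̄) = -82.9706
Denominator Σ(Δz_t−Δz̄)² = 130.4550
r_1(Δz) = -82.9706 / 130.4550 = -0.636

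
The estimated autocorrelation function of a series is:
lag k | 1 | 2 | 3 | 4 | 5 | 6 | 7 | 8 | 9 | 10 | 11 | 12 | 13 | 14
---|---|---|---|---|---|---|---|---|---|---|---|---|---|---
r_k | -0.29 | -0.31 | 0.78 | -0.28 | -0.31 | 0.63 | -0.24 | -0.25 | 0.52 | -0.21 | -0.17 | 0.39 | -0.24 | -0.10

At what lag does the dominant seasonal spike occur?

3

The largest autocorrelation is r_3 = 0.78, with weaker echoes at lags 6 (0.63), 9 (0.52) and 12 (0.39); the remaining lags stay at or below -0.10.
The dominant spike at lag 3 indicates a seasonal period of 3.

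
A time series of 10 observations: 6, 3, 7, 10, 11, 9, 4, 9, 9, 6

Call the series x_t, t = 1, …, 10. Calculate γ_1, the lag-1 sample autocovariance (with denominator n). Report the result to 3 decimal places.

1.144

Mean x̄ = (6 + 3 + 7 + 10 + 11 + 9 + 4 + 9 + 9 + 6)/10 = 7.4000
Σ_{t=1}^{9}(x_t−x̄)(x_{t+1}−x̄) = 11.4400
γ_1 = 11.4400 / 10 = 1.144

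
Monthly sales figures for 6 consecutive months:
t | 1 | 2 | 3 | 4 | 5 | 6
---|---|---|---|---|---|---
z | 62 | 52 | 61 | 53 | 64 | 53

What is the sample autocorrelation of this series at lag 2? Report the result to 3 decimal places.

0.574

Mean z̄ = (62 + 52 + 61 + 53 + 64 + 53)/6 = 57.5000
Σ(z_t−z̄)(z_{t+2}−z̄) = (15.7500) + (24.7500) + (22.7500) + (20.2500) = 83.5000
Denominator Σ(z_t−z̄)² = 145.5000
r_2 = 83.5000 / 145.5000 = 0.574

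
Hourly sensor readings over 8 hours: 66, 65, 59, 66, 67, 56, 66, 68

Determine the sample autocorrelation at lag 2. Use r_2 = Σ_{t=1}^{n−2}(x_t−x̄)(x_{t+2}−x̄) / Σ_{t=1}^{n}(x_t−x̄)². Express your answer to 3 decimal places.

-0.505

Mean x̄ = (66 + 65 + 59 + 66 + 67 + 56 + 66 + 68)/8 = 64.1250
Numerator Σ_{t=1}^{6}(x_t−x̄)(x_{t+2}−x̄) = -64.0313
Denominator Σ(x_t−x̄)² = 126.8750
r_2 = -64.0313 / 126.8750 = -0.505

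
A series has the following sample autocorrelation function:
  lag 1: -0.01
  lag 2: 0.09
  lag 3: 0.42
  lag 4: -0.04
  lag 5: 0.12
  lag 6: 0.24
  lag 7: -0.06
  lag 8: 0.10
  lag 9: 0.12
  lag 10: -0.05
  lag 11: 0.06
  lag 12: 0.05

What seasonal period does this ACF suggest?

The largest autocorrelation is r_3 = 0.42, with a weaker echo at lag 6 (0.24); the remaining lags stay at or below 0.12.
The dominant spike at lag 3 indicates a seasonal period of 3.

3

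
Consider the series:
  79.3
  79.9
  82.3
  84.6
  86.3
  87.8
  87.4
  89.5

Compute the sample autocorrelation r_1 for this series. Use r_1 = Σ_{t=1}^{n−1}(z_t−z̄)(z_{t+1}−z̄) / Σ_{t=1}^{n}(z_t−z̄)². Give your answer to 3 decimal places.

0.635

Mean z̄ = (79.3 + 79.9 + 82.3 + 84.6 + 86.3 + 87.8 + 87.4 + 89.5)/8 = 84.6375
Deviations from mean: -5.3375, -4.7375, -2.3375, -0.0375, 1.6625, 3.1625, 2.7625, 4.8625
Σ(z_t−z̄)(z_{t+1}−z̄) = (25.2864) + (11.0739) + (0.0877) + (-0.0623) + (5.2577) + (8.7364) + (13.4327) = 63.8123
Denominator Σ(z_t−z̄)² = 100.4388
r_1 = 63.8123 / 100.4388 = 0.635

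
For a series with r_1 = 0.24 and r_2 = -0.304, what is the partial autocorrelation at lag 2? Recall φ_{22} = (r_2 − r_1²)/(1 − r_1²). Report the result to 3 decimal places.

φ_{22} = (r_2 − r_1²) / (1 − r_1²)
r_1² = (0.24)² = 0.0576
Numerator = -0.304 − 0.0576 = -0.3616; denominator = 1 − 0.0576 = 0.9424
φ_{22} = -0.3616 / 0.9424 = -0.384

-0.384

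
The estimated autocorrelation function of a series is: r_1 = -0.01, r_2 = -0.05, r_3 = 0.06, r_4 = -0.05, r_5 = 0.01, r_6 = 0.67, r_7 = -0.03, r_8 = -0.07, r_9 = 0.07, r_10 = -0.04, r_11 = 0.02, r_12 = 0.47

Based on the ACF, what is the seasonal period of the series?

The largest autocorrelation is r_6 = 0.67, with a weaker echo at lag 12 (0.47); the remaining lags stay at or below 0.07.
The dominant spike at lag 6 indicates a seasonal period of 6.

6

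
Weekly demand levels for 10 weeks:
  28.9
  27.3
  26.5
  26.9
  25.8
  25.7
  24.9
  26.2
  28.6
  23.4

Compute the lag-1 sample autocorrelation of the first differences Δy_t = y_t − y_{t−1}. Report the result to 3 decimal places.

-0.255

First differences Δy: -1.6, -0.8, 0.4, -1.1, -0.1, -0.8, 1.3, 2.4, -5.2
Mean of differences = -0.6111
Numerator Σ(Δy_t−Δȳ)(Δy_{t+1}−Δȳ) = -9.2690
Denominator Σ(Δy_t−Δȳ)² = 36.3489
r_1(Δy) = -9.2690 / 36.3489 = -0.255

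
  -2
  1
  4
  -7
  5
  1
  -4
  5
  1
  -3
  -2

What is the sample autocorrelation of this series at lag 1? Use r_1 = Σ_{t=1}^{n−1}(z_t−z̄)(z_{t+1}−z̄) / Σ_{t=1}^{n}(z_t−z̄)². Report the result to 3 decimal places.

-0.475

Mean z̄ = (-2 + 1 + 4 − 7 + 5 + 1 − 4 + 5 + 1 − 3 − 2)/11 = -0.0909
Numerator Σ_{t=1}^{10}(z_t−z̄)(z_{t+1}−z̄) = -71.7355
Denominator Σ(z_t−z̄)² = 150.9091
r_1 = -71.7355 / 150.9091 = -0.475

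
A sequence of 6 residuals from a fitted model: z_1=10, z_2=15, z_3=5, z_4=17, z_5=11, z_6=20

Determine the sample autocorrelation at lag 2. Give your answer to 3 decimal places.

Mean z̄ = (10 + 15 + 5 + 17 + 11 + 20)/6 = 13.0000
Deviations from mean: -3.0000, 2.0000, -8.0000, 4.0000, -2.0000, 7.0000
Numerator Σ_{t=1}^{4}(z_t−z̄)(z_{t+2}−z̄) = 76.0000
Denominator Σ(z_t−z̄)² = 146.0000
r_2 = 76.0000 / 146.0000 = 0.521

0.521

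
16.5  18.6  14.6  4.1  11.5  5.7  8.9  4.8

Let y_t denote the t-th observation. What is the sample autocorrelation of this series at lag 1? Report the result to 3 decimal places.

0.280

Mean ȳ = (16.5 + 18.6 + 14.6 + 4.1 + 11.5 + 5.7 + 8.9 + 4.8)/8 = 10.5875
Deviations from mean: 5.9125, 8.0125, 4.0125, -6.4875, 0.9125, -4.8875, -1.6875, -5.7875
Numerator Σ_{t=1}^{7}(y_t−ȳ)(y_{t+1}−ȳ) = 61.1273
Denominator Σ(y_t−ȳ)² = 218.4088
r_1 = 61.1273 / 218.4088 = 0.280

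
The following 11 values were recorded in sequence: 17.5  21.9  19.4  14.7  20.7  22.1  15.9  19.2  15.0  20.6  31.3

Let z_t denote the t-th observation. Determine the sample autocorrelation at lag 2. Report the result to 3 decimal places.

-0.296

Mean z̄ = (17.5 + 21.9 + 19.4 + 14.7 + 20.7 + 22.1 + 15.9 + 19.2 + 15.0 + 20.6 + 31.3)/11 = 19.8455
Numerator Σ_{t=1}^{9}(z_t−z̄)(z_{t+2}−z̄) = -63.2069
Denominator Σ(z_t−z̄)² = 213.4473
r_2 = -63.2069 / 213.4473 = -0.296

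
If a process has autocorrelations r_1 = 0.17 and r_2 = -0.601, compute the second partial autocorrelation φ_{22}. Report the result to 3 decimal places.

-0.649

φ_{22} = (r_2 − r_1²) / (1 − r_1²)
r_1² = (0.17)² = 0.0289
Numerator = -0.601 − 0.0289 = -0.6299; denominator = 1 − 0.0289 = 0.9711
φ_{22} = -0.6299 / 0.9711 = -0.649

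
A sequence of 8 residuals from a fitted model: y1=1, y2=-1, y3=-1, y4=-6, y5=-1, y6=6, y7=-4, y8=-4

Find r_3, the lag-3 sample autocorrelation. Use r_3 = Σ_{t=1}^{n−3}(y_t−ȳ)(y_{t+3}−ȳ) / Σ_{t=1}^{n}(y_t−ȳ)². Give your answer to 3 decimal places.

0.037

Mean ȳ = (1 − 1 − 1 − 6 − 1 + 6 − 4 − 4)/8 = -1.2500
Deviations from mean: 2.2500, 0.2500, 0.2500, -4.7500, 0.2500, 7.2500, -2.7500, -2.7500
Σ(y_t−ȳ)(y_{t+3}−ȳ) = (-10.6875) + (0.0625) + (1.8125) + (13.0625) + (-0.6875) = 3.5625
Denominator Σ(y_t−ȳ)² = 95.5000
r_3 = 3.5625 / 95.5000 = 0.037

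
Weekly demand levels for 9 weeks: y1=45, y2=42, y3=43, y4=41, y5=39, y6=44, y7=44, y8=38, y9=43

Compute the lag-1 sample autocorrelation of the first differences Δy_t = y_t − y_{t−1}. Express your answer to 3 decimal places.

First differences Δy: -3, 1, -2, -2, 5, 0, -6, 5
Mean of differences = -0.2500
Numerator Σ(Δy_t−Δȳ)(Δy_{t+1}−Δȳ) = -42.0625
Denominator Σ(Δy_t−Δȳ)² = 103.5000
r_1(Δy) = -42.0625 / 103.5000 = -0.406

-0.406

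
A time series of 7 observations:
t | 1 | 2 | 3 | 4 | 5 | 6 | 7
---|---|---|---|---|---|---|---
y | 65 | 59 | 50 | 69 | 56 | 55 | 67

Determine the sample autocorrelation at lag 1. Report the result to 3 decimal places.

Mean ȳ = (65 + 59 + 50 + 69 + 56 + 55 + 67)/7 = 60.1429
Deviations from mean: 4.8571, -1.1429, -10.1429, 8.8571, -4.1429, -5.1429, 6.8571
Σ(y_t−ȳ)(y_{t+1}−ȳ) = (-5.5510) + (11.5918) + (-89.8367) + (-36.6939) + (21.3061) + (-35.2653) = -134.4490
Denominator Σ(y_t−ȳ)² = 296.8571
r_1 = -134.4490 / 296.8571 = -0.453

-0.453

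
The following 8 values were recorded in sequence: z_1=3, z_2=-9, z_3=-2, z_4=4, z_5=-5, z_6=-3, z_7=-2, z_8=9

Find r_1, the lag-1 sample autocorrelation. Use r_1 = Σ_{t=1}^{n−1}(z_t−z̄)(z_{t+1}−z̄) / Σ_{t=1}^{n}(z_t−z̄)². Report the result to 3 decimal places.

-0.199

Mean z̄ = (3 − 9 − 2 + 4 − 5 − 3 − 2 + 9)/8 = -0.6250
Deviations from mean: 3.6250, -8.3750, -1.3750, 4.6250, -4.3750, -2.3750, -1.3750, 9.6250
Σ(z_t−z̄)(z_{t+1}−z̄) = (-30.3594) + (11.5156) + (-6.3594) + (-20.2344) + (10.3906) + (3.2656) + (-13.2344) = -45.0156
Denominator Σ(z_t−z̄)² = 225.8750
r_1 = -45.0156 / 225.8750 = -0.199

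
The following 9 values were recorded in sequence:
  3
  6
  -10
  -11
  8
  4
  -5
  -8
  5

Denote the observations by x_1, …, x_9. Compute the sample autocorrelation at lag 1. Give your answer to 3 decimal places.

Mean x̄ = (3 + 6 − 10 − 11 + 8 + 4 − 5 − 8 + 5)/9 = -0.8889
Numerator Σ_{t=1}^{8}(x_t−x̄)(x_{t+1}−x̄) = -23.0123
Denominator Σ(x_t−x̄)² = 452.8889
r_1 = -23.0123 / 452.8889 = -0.051

-0.051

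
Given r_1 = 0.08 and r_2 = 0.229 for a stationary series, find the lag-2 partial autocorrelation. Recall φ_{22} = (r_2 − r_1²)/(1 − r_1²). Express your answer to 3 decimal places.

0.224

φ_{22} = (r_2 − r_1²) / (1 − r_1²)
r_1² = (0.08)² = 0.0064
Numerator = 0.229 − 0.0064 = 0.2226; denominator = 1 − 0.0064 = 0.9936
φ_{22} = 0.2226 / 0.9936 = 0.224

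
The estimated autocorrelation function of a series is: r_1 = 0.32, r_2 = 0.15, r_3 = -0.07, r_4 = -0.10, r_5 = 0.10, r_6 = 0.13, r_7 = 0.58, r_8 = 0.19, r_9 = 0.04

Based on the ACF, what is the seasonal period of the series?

The largest autocorrelation is r_7 = 0.58; the remaining lags stay at or below 0.32. The elevated value at lag 1 (0.32), dropping to 0.15 at lag 2, reflects decaying short-term dependence rather than seasonality.
The dominant spike at lag 7 indicates a seasonal period of 7.

7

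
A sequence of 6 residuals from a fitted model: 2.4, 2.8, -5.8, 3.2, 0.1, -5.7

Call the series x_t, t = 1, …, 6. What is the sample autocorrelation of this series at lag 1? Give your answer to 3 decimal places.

Mean x̄ = (2.4 + 2.8 − 5.8 + 3.2 + 0.1 − 5.7)/6 = -0.5000
Deviations from mean: 2.9000, 3.3000, -5.3000, 3.7000, 0.6000, -5.2000
Σ(x_t−x̄)(x_{t+1}−x̄) = (9.5700) + (-17.4900) + (-19.6100) + (2.2200) + (-3.1200) = -28.4300
Denominator Σ(x_t−x̄)² = 88.4800
r_1 = -28.4300 / 88.4800 = -0.321

-0.321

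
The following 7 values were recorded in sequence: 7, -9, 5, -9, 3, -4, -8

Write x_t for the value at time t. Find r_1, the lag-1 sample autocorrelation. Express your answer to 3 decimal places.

-0.664

Mean x̄ = (7 − 9 + 5 − 9 + 3 − 4 − 8)/7 = -2.1429
Deviations from mean: 9.1429, -6.8571, 7.1429, -6.8571, 5.1429, -1.8571, -5.8571
Σ(x_t−x̄)(x_{t+1}−x̄) = (-62.6939) + (-48.9796) + (-48.9796) + (-35.2653) + (-9.5510) + (10.8776) = -194.5918
Denominator Σ(x_t−x̄)² = 292.8571
r_1 = -194.5918 / 292.8571 = -0.664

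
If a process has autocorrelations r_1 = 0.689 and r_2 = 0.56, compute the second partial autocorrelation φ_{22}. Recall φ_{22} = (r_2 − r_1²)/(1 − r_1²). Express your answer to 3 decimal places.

0.162

φ_{22} = (r_2 − r_1²) / (1 − r_1²)
r_1² = (0.689)² = 0.474721
Numerator = 0.56 − 0.4747 = 0.0853; denominator = 1 − 0.4747 = 0.5253
φ_{22} = 0.0853 / 0.5253 = 0.162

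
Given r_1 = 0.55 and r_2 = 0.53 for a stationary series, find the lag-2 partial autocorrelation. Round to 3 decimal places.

φ_{22} = (r_2 − r_1²) / (1 − r_1²)
r_1² = (0.55)² = 0.3025
Numerator = 0.53 − 0.3025 = 0.2275; denominator = 1 − 0.3025 = 0.6975
φ_{22} = 0.2275 / 0.6975 = 0.326

0.326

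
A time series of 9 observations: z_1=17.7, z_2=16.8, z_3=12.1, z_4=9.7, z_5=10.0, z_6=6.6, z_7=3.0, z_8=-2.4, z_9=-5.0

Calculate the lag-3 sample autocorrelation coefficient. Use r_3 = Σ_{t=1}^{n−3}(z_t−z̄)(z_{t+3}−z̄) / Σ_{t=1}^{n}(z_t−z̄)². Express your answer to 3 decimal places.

Mean z̄ = (17.7 + 16.8 + 12.1 + 9.7 + 10.0 + 6.6 + 3.0 − 2.4 − 5.0)/9 = 7.6111
Σ(z_t−z̄)(z_{t+3}−z̄) = (21.0746) + (21.9512) + (-4.5388) + (-9.6321) + (-23.9154) + (12.7512) = 17.6907
Denominator Σ(z_t−z̄)² = 497.9889
r_3 = 17.6907 / 497.9889 = 0.036

0.036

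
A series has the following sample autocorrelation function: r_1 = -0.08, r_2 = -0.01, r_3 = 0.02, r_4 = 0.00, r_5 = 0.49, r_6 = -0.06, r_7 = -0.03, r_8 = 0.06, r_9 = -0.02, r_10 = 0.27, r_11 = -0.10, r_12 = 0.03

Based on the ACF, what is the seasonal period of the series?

The largest autocorrelation is r_5 = 0.49, with a weaker echo at lag 10 (0.27); the remaining lags stay at or below 0.06.
The dominant spike at lag 5 indicates a seasonal period of 5.

5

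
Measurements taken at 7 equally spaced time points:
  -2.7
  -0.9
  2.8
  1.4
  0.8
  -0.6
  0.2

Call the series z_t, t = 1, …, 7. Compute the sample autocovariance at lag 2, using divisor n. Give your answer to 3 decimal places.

Mean z̄ = (-2.7 − 0.9 + 2.8 + 1.4 + 0.8 − 0.6 + 0.2)/7 = 0.1429
Deviations: -2.8429, -1.0429, 2.6571, 1.2571, 0.6571, -0.7429, 0.0571
Σ_{t=1}^{5}(z_t−z̄)(z_{t+2}−z̄) = -8.0151
γ_2 = -8.0151 / 7 = -1.145

-1.145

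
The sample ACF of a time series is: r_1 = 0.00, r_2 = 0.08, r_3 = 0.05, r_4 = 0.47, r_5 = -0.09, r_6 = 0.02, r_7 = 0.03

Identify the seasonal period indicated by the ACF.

The largest autocorrelation is r_4 = 0.47; the remaining lags stay at or below 0.08.
The dominant spike at lag 4 indicates a seasonal period of 4.

4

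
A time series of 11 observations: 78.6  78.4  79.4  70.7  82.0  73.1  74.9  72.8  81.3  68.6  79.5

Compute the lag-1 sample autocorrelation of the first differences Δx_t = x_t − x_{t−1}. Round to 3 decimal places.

-0.763

First differences Δx: -0.2, 1.0, -8.7, 11.3, -8.9, 1.8, -2.1, 8.5, -12.7, 10.9
Mean of differences = 0.0900
Numerator Σ(Δx_t−Δx̄)(Δx_{t+1}−Δx̄) = -490.9361
Denominator Σ(Δx_t−Δx̄)² = 643.5490
r_1(Δx) = -490.9361 / 643.5490 = -0.763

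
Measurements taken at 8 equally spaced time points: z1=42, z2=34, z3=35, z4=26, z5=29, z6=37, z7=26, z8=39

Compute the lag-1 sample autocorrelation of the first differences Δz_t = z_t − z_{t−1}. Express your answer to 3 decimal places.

First differences Δz: -8, 1, -9, 3, 8, -11, 13
Mean of differences = -0.4286
Numerator Σ(Δz_t−Δz̄)(Δz_{t+1}−Δz̄) = -254.6122
Denominator Σ(Δz_t−Δz̄)² = 507.7143
r_1(Δz) = -254.6122 / 507.7143 = -0.501

-0.501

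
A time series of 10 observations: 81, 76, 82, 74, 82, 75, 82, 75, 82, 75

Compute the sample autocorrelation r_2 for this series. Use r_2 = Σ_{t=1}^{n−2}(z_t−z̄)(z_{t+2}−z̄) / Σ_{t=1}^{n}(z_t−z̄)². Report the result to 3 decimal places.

Mean z̄ = (81 + 76 + 82 + 74 + 82 + 75 + 82 + 75 + 82 + 75)/10 = 78.4000
Numerator Σ_{t=1}^{8}(z_t−z̄)(z_{t+2}−z̄) = 96.8800
Denominator Σ(z_t−z̄)² = 118.4000
r_2 = 96.8800 / 118.4000 = 0.818

0.818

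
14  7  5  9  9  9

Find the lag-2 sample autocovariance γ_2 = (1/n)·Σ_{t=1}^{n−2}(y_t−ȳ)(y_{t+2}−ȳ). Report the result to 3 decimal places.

Mean ȳ = (14 + 7 + 5 + 9 + 9 + 9)/6 = 8.8333
Σ_{t=1}^{4}(y_t−ȳ)(y_{t+2}−ȳ) = -20.7222
γ_2 = -20.7222 / 6 = -3.454

-3.454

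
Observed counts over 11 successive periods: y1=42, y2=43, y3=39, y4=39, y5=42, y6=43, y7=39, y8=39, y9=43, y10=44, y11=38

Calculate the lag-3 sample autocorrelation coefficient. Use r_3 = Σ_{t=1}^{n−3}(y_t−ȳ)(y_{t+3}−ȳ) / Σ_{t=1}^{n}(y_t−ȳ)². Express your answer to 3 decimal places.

0.042

Mean ȳ = (42 + 43 + 39 + 39 + 42 + 43 + 39 + 39 + 43 + 44 + 38)/11 = 41.0000
Numerator Σ_{t=1}^{8}(y_t−ȳ)(y_{t+3}−ȳ) = 2.0000
Denominator Σ(y_t−ȳ)² = 48.0000
r_3 = 2.0000 / 48.0000 = 0.042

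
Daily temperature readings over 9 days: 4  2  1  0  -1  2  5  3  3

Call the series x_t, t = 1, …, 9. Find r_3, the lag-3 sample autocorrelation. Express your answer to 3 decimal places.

Mean x̄ = (4 + 2 + 1 + 0 − 1 + 2 + 5 + 3 + 3)/9 = 2.1111
Σ(x_t−x̄)(x_{t+3}−x̄) = (-3.9877) + (0.3457) + (0.1235) + (-6.0988) + (-2.7654) + (-0.0988) = -12.4815
Denominator Σ(x_t−x̄)² = 28.8889
r_3 = -12.4815 / 28.8889 = -0.432

-0.432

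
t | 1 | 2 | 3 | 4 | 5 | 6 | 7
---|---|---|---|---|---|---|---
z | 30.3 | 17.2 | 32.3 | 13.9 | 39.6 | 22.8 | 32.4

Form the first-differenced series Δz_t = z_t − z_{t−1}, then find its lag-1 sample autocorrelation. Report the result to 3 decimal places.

-0.871

First differences Δz: -13.1, 15.1, -18.4, 25.7, -16.8, 9.6
Mean of differences = 0.3500
Numerator Σ(Δz_t−Δz̄)(Δz_{t+1}−Δz̄) = -1543.6525
Denominator Σ(Δz_t−Δz̄)² = 1772.3350
r_1(Δz) = -1543.6525 / 1772.3350 = -0.871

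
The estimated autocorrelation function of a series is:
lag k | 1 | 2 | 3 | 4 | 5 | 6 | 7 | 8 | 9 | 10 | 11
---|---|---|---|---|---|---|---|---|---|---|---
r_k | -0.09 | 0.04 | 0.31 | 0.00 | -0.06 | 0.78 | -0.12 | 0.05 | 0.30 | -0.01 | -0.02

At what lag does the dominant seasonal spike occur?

The largest autocorrelation is r_6 = 0.78; the remaining lags stay at or below 0.31.
The dominant spike at lag 6 indicates a seasonal period of 6.

6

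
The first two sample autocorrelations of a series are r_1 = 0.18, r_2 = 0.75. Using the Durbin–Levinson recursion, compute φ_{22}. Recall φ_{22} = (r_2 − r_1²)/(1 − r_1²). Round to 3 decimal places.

φ_{22} = (r_2 − r_1²) / (1 − r_1²)
r_1² = (0.18)² = 0.0324
Numerator = 0.75 − 0.0324 = 0.7176; denominator = 1 − 0.0324 = 0.9676
φ_{22} = 0.7176 / 0.9676 = 0.742

0.742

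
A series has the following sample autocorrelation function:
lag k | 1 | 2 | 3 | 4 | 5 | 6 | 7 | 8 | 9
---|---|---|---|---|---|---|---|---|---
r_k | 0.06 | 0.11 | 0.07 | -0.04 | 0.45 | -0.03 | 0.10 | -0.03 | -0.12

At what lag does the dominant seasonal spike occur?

5

The largest autocorrelation is r_5 = 0.45; the remaining lags stay at or below 0.11.
The dominant spike at lag 5 indicates a seasonal period of 5.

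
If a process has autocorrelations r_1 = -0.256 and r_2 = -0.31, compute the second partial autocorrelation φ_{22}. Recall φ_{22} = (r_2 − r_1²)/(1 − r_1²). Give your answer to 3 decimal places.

-0.402

φ_{22} = (r_2 − r_1²) / (1 − r_1²)
r_1² = (-0.256)² = 0.065536
Numerator = -0.31 − 0.0655 = -0.3755; denominator = 1 − 0.0655 = 0.9345
φ_{22} = -0.3755 / 0.9345 = -0.402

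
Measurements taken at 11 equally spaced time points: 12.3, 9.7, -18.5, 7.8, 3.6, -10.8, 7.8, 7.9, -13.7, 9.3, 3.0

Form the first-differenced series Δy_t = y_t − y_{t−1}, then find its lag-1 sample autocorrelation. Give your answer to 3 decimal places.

-0.527

First differences Δy: -2.6, -28.2, 26.3, -4.2, -14.4, 18.6, 0.1, -21.6, 23.0, -6.3
Mean of differences = -0.9300
Numerator Σ(Δy_t−Δȳ)(Δy_{t+1}−Δȳ) = -1629.3969
Denominator Σ(Δy_t−Δȳ)² = 3091.2610
r_1(Δy) = -1629.3969 / 3091.2610 = -0.527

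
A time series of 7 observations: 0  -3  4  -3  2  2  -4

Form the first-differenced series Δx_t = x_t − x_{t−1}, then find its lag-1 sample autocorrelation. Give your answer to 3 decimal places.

First differences Δx: -3, 7, -7, 5, 0, -6
Mean of differences = -0.6667
Numerator Σ(Δx_t−Δx̄)(Δx_{t+1}−Δx̄) = -102.1111
Denominator Σ(Δx_t−Δx̄)² = 165.3333
r_1(Δx) = -102.1111 / 165.3333 = -0.618

-0.618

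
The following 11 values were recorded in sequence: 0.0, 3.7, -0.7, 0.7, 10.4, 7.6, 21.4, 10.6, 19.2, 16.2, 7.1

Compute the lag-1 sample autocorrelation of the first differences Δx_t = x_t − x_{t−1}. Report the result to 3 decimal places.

-0.537

First differences Δx: 3.7, -4.4, 1.4, 9.7, -2.8, 13.8, -10.8, 8.6, -3.0, -9.1
Mean of differences = 0.7100
Numerator Σ(Δx_t−Δx̄)(Δx_{t+1}−Δx̄) = -324.4591
Denominator Σ(Δx_t−Δx̄)² = 604.7490
r_1(Δx) = -324.4591 / 604.7490 = -0.537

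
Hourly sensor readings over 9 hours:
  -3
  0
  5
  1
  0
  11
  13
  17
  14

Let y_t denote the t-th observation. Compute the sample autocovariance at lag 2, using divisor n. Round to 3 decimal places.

Mean ȳ = (-3 + 0 + 5 + 1 + 0 + 11 + 13 + 17 + 14)/9 = 6.4444
Σ_{t=1}^{7}(y_t−ȳ)(y_{t+2}−ȳ) = 88.6049
γ_2 = 88.6049 / 9 = 9.845

9.845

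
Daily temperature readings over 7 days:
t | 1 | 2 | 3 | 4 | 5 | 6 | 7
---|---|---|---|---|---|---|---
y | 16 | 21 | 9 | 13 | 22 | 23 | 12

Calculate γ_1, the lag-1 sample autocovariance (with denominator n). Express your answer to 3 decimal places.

-3.271

Mean ȳ = (16 + 21 + 9 + 13 + 22 + 23 + 12)/7 = 16.5714
Σ_{t=1}^{6}(y_t−ȳ)(y_{t+1}−ȳ) = -22.8980
γ_1 = -22.8980 / 7 = -3.271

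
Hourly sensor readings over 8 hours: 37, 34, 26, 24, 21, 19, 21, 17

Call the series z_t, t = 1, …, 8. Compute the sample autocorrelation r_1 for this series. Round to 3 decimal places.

0.556

Mean z̄ = (37 + 34 + 26 + 24 + 21 + 19 + 21 + 17)/8 = 24.8750
Deviations from mean: 12.1250, 9.1250, 1.1250, -0.8750, -3.8750, -5.8750, -3.8750, -7.8750
Numerator Σ_{t=1}^{7}(z_t−z̄)(z_{t+1}−z̄) = 199.3594
Denominator Σ(z_t−z̄)² = 358.8750
r_1 = 199.3594 / 358.8750 = 0.556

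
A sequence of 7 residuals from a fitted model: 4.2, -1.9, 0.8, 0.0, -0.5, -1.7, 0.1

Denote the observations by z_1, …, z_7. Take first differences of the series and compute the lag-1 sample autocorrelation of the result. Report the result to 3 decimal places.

-0.426

First differences Δz: -6.1, 2.7, -0.8, -0.5, -1.2, 1.8
Mean of differences = -0.6833
Numerator Σ(Δz_t−Δz̄)(Δz_{t+1}−Δz̄) = -20.1203
Denominator Σ(Δz_t−Δz̄)² = 47.2683
r_1(Δz) = -20.1203 / 47.2683 = -0.426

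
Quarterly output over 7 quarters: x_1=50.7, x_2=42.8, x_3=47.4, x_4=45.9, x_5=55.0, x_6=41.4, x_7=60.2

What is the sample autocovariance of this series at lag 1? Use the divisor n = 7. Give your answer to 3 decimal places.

Mean x̄ = (50.7 + 42.8 + 47.4 + 45.9 + 55.0 + 41.4 + 60.2)/7 = 49.0571
Σ_{t=1}^{6}(x_t−x̄)(x_{t+1}−x̄) = -144.2690
γ_1 = -144.2690 / 7 = -20.610

-20.610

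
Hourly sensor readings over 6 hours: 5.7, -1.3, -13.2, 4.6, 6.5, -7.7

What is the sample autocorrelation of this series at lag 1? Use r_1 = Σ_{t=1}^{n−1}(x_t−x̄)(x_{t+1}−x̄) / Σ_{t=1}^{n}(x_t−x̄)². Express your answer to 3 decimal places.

-0.230

Mean x̄ = (5.7 − 1.3 − 13.2 + 4.6 + 6.5 − 7.7)/6 = -0.9000
Deviations from mean: 6.6000, -0.4000, -12.3000, 5.5000, 7.4000, -6.8000
Σ(x_t−x̄)(x_{t+1}−x̄) = (-2.6400) + (4.9200) + (-67.6500) + (40.7000) + (-50.3200) = -74.9900
Denominator Σ(x_t−x̄)² = 326.2600
r_1 = -74.9900 / 326.2600 = -0.230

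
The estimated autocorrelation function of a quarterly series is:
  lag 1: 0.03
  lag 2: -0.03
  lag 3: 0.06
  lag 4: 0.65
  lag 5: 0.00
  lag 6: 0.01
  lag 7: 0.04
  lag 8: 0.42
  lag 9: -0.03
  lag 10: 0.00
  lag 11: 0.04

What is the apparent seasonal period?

The largest autocorrelation is r_4 = 0.65, with a weaker echo at lag 8 (0.42); the remaining lags stay at or below 0.06.
The dominant spike at lag 4 indicates a seasonal period of 4.

4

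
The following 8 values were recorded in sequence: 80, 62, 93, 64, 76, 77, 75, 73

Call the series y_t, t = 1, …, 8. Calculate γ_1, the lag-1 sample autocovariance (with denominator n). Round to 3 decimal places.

Mean ȳ = (80 + 62 + 93 + 64 + 76 + 77 + 75 + 73)/8 = 75.0000
Deviations: 5.0000, -13.0000, 18.0000, -11.0000, 1.0000, 2.0000, 0.0000, -2.0000
Σ_{t=1}^{7}(y_t−ȳ)(y_{t+1}−ȳ) = -506.0000
γ_1 = -506.0000 / 8 = -63.250

-63.250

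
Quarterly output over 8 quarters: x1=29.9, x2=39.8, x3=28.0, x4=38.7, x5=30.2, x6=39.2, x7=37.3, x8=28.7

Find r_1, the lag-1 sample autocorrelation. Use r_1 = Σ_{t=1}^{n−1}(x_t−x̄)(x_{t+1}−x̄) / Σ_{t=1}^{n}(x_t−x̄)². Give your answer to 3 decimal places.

-0.659

Mean x̄ = (29.9 + 39.8 + 28.0 + 38.7 + 30.2 + 39.2 + 37.3 + 28.7)/8 = 33.9750
Deviations from mean: -4.0750, 5.8250, -5.9750, 4.7250, -3.7750, 5.2250, 3.3250, -5.2750
Σ(x_t−x̄)(x_{t+1}−x̄) = (-23.7369) + (-34.8044) + (-28.2319) + (-17.8369) + (-19.7244) + (17.3731) + (-17.5394) = -124.5006
Denominator Σ(x_t−x̄)² = 188.9950
r_1 = -124.5006 / 188.9950 = -0.659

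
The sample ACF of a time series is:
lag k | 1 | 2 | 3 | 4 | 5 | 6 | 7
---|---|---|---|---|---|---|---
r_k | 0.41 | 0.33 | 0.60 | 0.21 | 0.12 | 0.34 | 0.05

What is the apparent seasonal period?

The largest autocorrelation is r_3 = 0.60; the remaining lags stay at or below 0.41. The elevated value at lag 1 (0.41), dropping to 0.33 at lag 2, reflects decaying short-term dependence rather than seasonality.
The dominant spike at lag 3 indicates a seasonal period of 3.

3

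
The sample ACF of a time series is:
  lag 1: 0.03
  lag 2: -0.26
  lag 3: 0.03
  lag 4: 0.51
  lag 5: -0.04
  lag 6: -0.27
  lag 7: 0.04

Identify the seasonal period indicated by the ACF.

4

The largest autocorrelation is r_4 = 0.51; the remaining lags stay at or below 0.04.
The dominant spike at lag 4 indicates a seasonal period of 4.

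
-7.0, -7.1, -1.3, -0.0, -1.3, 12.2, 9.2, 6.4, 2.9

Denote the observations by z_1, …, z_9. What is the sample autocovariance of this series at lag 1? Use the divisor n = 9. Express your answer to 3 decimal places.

22.464

Mean z̄ = (-7.0 − 7.1 − 1.3 − 0.0 − 1.3 + 12.2 + 9.2 + 6.4 + 2.9)/9 = 1.5556
Σ_{t=1}^{8}(z_t−z̄)(z_{t+1}−z̄) = 202.1747
γ_1 = 202.1747 / 9 = 22.464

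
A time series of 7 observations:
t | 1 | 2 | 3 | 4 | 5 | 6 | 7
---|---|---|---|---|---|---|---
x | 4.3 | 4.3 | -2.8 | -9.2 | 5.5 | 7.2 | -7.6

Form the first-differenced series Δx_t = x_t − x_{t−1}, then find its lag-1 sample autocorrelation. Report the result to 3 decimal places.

-0.093

First differences Δx: 0.0, -7.1, -6.4, 14.7, 1.7, -14.8
Mean of differences = -1.9833
Numerator Σ(Δx_t−Δx̄)(Δx_{t+1}−Δx̄) = -46.9919
Denominator Σ(Δx_t−Δx̄)² = 505.7883
r_1(Δx) = -46.9919 / 505.7883 = -0.093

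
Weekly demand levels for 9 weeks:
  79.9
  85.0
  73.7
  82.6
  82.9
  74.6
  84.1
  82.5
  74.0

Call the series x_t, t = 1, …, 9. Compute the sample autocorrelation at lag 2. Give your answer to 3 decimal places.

-0.268

Mean x̄ = (79.9 + 85.0 + 73.7 + 82.6 + 82.9 + 74.6 + 84.1 + 82.5 + 74.0)/9 = 79.9222
Σ(x_t−x̄)(x_{t+2}−x̄) = (0.1383) + (13.5972) + (-18.5284) + (-14.2517) + (12.4405) + (-13.7195) + (-24.7417) = -45.0654
Denominator Σ(x_t−x̄)² = 168.0356
r_2 = -45.0654 / 168.0356 = -0.268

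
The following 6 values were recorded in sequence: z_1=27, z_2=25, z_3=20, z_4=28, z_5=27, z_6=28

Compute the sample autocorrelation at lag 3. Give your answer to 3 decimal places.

Mean z̄ = (27 + 25 + 20 + 28 + 27 + 28)/6 = 25.8333
Deviations from mean: 1.1667, -0.8333, -5.8333, 2.1667, 1.1667, 2.1667
Σ(z_t−z̄)(z_{t+3}−z̄) = (2.5278) + (-0.9722) + (-12.6389) = -11.0833
Denominator Σ(z_t−z̄)² = 46.8333
r_3 = -11.0833 / 46.8333 = -0.237

-0.237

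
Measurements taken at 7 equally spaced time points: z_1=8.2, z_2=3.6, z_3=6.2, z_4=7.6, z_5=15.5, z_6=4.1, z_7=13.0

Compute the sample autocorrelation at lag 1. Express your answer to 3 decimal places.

Mean z̄ = (8.2 + 3.6 + 6.2 + 7.6 + 15.5 + 4.1 + 13.0)/7 = 8.3143
Deviations from mean: -0.1143, -4.7143, -2.1143, -0.7143, 7.1857, -4.2143, 4.6857
Numerator Σ_{t=1}^{6}(z_t−z̄)(z_{t+1}−z̄) = -43.1459
Denominator Σ(z_t−z̄)² = 118.5686
r_1 = -43.1459 / 118.5686 = -0.364

-0.364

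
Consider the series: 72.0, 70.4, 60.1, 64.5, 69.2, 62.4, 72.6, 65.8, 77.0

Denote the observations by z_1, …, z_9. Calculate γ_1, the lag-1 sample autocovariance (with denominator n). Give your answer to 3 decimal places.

Mean z̄ = (72.0 + 70.4 + 60.1 + 64.5 + 69.2 + 62.4 + 72.6 + 65.8 + 77.0)/9 = 68.2222
Σ_{t=1}^{8}(z_t−z̄)(z_{t+1}−z̄) = -45.9149
γ_1 = -45.9149 / 9 = -5.102

-5.102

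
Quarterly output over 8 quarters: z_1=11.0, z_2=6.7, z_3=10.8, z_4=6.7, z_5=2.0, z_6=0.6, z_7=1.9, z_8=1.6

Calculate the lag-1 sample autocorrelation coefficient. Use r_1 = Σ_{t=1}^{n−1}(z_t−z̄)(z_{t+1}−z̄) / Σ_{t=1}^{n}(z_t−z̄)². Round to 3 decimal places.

Mean z̄ = (11.0 + 6.7 + 10.8 + 6.7 + 2.0 + 0.6 + 1.9 + 1.6)/8 = 5.1625
Deviations from mean: 5.8375, 1.5375, 5.6375, 1.5375, -3.1625, -4.5625, -3.2625, -3.5625
Numerator Σ_{t=1}^{7}(z_t−z̄)(z_{t+1}−z̄) = 62.3848
Denominator Σ(z_t−z̄)² = 124.7388
r_1 = 62.3848 / 124.7388 = 0.500

0.500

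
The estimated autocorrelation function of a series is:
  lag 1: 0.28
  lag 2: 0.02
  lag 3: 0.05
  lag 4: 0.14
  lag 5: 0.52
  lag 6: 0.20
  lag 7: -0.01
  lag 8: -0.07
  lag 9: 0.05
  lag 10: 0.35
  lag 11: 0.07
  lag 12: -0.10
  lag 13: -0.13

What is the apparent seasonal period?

The largest autocorrelation is r_5 = 0.52, with a weaker echo at lag 10 (0.35); the remaining lags stay at or below 0.28. The elevated value at lag 1 (0.28), dropping to 0.02 at lag 2, reflects decaying short-term dependence rather than seasonality.
The dominant spike at lag 5 indicates a seasonal period of 5.

5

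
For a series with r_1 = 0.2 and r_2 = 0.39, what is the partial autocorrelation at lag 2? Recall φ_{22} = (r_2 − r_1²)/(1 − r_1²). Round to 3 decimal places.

0.365

φ_{22} = (r_2 − r_1²) / (1 − r_1²)
r_1² = (0.2)² = 0.04
Numerator = 0.39 − 0.0400 = 0.3500; denominator = 1 − 0.0400 = 0.9600
φ_{22} = 0.3500 / 0.9600 = 0.365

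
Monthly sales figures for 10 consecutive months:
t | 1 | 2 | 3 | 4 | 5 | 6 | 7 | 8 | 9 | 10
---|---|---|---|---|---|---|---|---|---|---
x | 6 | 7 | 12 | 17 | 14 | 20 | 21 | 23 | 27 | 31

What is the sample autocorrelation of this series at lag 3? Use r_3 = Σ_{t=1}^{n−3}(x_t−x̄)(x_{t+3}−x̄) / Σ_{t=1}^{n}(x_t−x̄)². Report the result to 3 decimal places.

Mean x̄ = (6 + 7 + 12 + 17 + 14 + 20 + 21 + 23 + 27 + 31)/10 = 17.8000
Numerator Σ_{t=1}^{7}(x_t−x̄)(x_{t+3}−x̄) = 77.8800
Denominator Σ(x_t−x̄)² = 605.6000
r_3 = 77.8800 / 605.6000 = 0.129

0.129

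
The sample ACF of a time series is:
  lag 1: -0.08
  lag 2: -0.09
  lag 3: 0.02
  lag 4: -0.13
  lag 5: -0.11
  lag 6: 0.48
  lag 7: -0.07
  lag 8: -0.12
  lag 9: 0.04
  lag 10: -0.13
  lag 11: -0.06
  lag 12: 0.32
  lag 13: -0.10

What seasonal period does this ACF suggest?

6

The largest autocorrelation is r_6 = 0.48, with a weaker echo at lag 12 (0.32); the remaining lags stay at or below 0.04.
The dominant spike at lag 6 indicates a seasonal period of 6.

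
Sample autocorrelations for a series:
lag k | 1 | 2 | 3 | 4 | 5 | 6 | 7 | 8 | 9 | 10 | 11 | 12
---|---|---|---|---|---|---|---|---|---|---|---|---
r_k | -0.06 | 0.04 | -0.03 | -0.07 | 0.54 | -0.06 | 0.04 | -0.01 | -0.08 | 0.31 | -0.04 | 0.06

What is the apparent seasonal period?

The largest autocorrelation is r_5 = 0.54, with a weaker echo at lag 10 (0.31); the remaining lags stay at or below 0.06.
The dominant spike at lag 5 indicates a seasonal period of 5.

5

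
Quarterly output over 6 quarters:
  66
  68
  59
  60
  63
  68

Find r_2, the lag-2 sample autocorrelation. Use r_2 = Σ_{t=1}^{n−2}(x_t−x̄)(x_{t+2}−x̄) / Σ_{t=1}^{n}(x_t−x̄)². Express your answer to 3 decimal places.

Mean x̄ = (66 + 68 + 59 + 60 + 63 + 68)/6 = 64.0000
Numerator Σ_{t=1}^{4}(x_t−x̄)(x_{t+2}−x̄) = -37.0000
Denominator Σ(x_t−x̄)² = 78.0000
r_2 = -37.0000 / 78.0000 = -0.474

-0.474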